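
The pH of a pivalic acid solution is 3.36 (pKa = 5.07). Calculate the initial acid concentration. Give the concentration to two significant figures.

C₀ = 2.3 × 10^-2 M

[H+] = 10^(-3.36) = 4.37 × 10^-4 M = x
Ka = 10^(−5.07) = 8.51 × 10^-6
Ka = x²/(C₀ − x) ⇒ C₀ = x + x²/Ka
C₀ = 4.37 × 10^-4 + (4.37 × 10^-4)²/(8.51 × 10^-6) = 2.29 × 10^-2 M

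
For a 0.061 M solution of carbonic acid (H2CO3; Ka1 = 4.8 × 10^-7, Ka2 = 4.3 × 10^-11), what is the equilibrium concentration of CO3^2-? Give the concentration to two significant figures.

4.3 × 10^-11 M

First ionization gives [H+] ≈ [HCO3-] = 1.71 × 10^-4 M.
Second step: Ka2 = [H+][CO3^2-]/[HCO3-] ≈ [CO3^2-] (since [H+] ≈ [HCO3-]).
So [CO3^2-] ≈ Ka2.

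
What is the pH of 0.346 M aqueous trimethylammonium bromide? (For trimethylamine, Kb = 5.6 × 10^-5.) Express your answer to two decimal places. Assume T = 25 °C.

(CH3)3NH+ is the conjugate acid of the weak base (CH3)3N.
Ka = Kw/Kb = 1.0×10^-14 / 5.6 × 10^-5 = 1.79 × 10^-10
Let x = [H+] at equilibrium. Ka = x²/(0.346 − x).
Neglecting x in the denominator: x = √(1.79 × 10^-10 × 0.346) = 7.87 × 10^-6 M
(x/C₀ = 0.0023% < 5%, so the approximation holds.)
pH = −log[H+] = −log(7.87 × 10^-6) = 5.10

pH = 5.10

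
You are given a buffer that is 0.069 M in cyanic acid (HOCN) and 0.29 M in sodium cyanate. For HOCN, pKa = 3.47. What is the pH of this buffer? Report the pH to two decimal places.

pH = 4.09

Using pH = pKa + log([base]/[acid]) with [base]/[acid] = 0.29/0.069:
pH = 3.47 + (+0.624) = 4.09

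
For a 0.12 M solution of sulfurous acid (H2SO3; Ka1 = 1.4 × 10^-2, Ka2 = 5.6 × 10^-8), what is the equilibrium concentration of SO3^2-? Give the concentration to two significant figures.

First ionization gives [H+] ≈ [HSO3-] = 3.46 × 10^-2 M.
Second step: Ka2 = [H+][SO3^2-]/[HSO3-] ≈ [SO3^2-] (since [H+] ≈ [HSO3-]).
So [SO3^2-] ≈ Ka2.

5.6 × 10^-8 M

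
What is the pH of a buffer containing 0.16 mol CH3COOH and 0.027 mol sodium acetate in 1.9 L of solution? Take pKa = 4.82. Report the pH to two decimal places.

pH = 4.05

pH = pKa + log([A⁻]/[HA]) = 4.82 + log(0.027/0.16)
pH = 4.82 + (-0.773) = 4.05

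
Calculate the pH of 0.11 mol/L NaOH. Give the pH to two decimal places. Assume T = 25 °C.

NaOH is a strong base; [OH-] = 0.11 M.
pOH = -log(0.11) = 0.96
pH = 14.00 - 0.96 = 13.04

pH = 13.04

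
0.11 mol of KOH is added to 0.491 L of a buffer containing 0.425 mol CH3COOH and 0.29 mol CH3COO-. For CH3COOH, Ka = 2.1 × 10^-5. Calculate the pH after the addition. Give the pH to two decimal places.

pH = 4.78

OH- converts CH3COOH to CH3COO-: CH3COOH → 0.315 mol, CH3COO- → 0.4 mol.
pKa = −log(2.1 × 10^-5) = 4.678
Henderson–Hasselbalch with mole ratio 0.4/0.315: pH = 4.678 + (+0.104)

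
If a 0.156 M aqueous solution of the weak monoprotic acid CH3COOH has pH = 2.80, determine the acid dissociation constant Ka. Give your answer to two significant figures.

Ka = 1.6 × 10^-5

[H+] = 10^(-2.80) = 1.58 × 10^-3 M
At equilibrium [HA] = 0.156 − 1.58 × 10^-3 = 1.54 × 10^-1 M
Ka = [H+][A-]/[HA] = (1.58 × 10^-3)² / 1.54 × 10^-1 = 1.6 × 10^-5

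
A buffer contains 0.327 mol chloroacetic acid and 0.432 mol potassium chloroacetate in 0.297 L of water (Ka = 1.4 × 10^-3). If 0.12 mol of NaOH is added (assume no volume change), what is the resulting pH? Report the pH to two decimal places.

pH = 3.28

OH- converts ClCH2COOH to ClCH2COO-: ClCH2COOH → 0.207 mol, ClCH2COO- → 0.552 mol.
pKa = −log(1.4 × 10^-3) = 2.854
pH = pKa + log([A⁻]/[HA]) = 2.854 + log(0.552/0.207) = 2.854 +0.426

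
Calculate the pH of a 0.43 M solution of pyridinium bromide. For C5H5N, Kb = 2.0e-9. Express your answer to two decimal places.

C5H5NH+ is the conjugate acid of the weak base C5H5N.
Ka = Kw/Kb = 1.0×10^-14 / 2.0 × 10^-9 = 5.00 × 10^-6
Let x = [H+] at equilibrium. Ka = x²/(0.43 − x).
Assume x ≪ 0.43: x ≈ √(5.00 × 10^-6 × 0.43) = 1.47 × 10^-3 M
Check: 0.34% ionized — well under 5%, approximation valid.
pH = −log(1.47 × 10^-3) = 2.83

pH = 2.83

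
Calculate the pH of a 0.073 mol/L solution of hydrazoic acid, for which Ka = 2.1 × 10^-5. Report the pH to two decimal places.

pH = 2.91

HN3 ⇌ N3- + H+
Ka = [H+]²/(0.073 − [H+]) = 2.1 × 10^-5
Assume [H+] ≪ 0.073: [H+] ≈ √(2.1 × 10^-5 × 0.073) = 1.24 × 10^-3 M
pH = −log(1.24 × 10^-3) = 2.91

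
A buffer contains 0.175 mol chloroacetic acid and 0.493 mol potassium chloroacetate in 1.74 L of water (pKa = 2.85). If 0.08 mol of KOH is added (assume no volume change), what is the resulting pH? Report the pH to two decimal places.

After neutralization: n(ClCH2COOH) = 0.095 mol, n(ClCH2COO-) = 0.573 mol.
Henderson–Hasselbalch with mole ratio 0.573/0.095: pH = 2.85 + (+0.780)

pH = 3.63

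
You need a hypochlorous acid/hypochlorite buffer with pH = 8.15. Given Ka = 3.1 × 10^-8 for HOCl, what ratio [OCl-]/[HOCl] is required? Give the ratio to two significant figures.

ratio = 4.4

pKa = -log(3.1 × 10^-8) = 7.509
pH = pKa + log(r) ⇒ log(r) = 8.15 − 7.509 = +0.641
r = [OCl-]/[HOCl] = 10^(+0.641) = 4.38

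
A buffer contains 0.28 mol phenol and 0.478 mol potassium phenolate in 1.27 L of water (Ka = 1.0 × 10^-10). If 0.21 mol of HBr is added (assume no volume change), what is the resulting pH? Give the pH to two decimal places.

After neutralization: n(C6H5OH) = 0.49 mol, n(C6H5O-) = 0.268 mol.
pKa = −log(1.0 × 10^-10) = 10.000
pH = pKa + log(n_C6H5O-/n_C6H5OH) = 10.000 + log(0.268/0.49) = 10.000 + (-0.262)

pH = 9.74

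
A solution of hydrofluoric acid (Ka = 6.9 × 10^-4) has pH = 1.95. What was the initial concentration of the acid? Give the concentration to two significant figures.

[H+] = 10^(-1.95) = 1.12 × 10^-2 M = x
Ka = x²/(C₀ − x) ⇒ C₀ = x + x²/Ka
C₀ = 1.12 × 10^-2 + (1.12 × 10^-2)²/(6.9 × 10^-4) = 1.93 × 10^-1 M

C₀ = 1.9 × 10^-1 M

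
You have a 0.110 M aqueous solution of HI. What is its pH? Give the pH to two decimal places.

pH = 0.96

HI is a strong acid and dissociates completely, so [H+] = 0.110 M.
pH = -log(0.11) = 0.96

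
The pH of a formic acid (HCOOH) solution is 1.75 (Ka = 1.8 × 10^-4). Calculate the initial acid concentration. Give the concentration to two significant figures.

C₀ = 1.8 M

[H+] = 10^(-1.75) = 1.78 × 10^-2 M = x
Ka = x²/(C₀ − x) ⇒ C₀ = x + x²/Ka
C₀ = 1.78 × 10^-2 + (1.78 × 10^-2)²/(1.8 × 10^-4) = 1.78 M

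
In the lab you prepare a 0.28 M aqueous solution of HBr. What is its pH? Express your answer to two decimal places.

HBr is a strong acid and dissociates completely, so [H+] = 0.28 M.
pH = -log(0.28) = 0.55

pH = 0.55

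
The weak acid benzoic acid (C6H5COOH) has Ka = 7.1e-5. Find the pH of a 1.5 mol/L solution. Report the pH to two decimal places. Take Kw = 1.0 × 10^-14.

pH = 1.99

C6H5COOH ⇌ C6H5COO- + H+
Let x = [H+] at equilibrium. Ka = x²/(1.5 − x).
Since Ka ≪ C₀, x ≈ √(Ka·C₀) = 1.03 × 10^-2 M.
(x/C₀ = 0.69% < 5%, so the approximation holds.)
pH = −log[H+] = −log(1.03 × 10^-2) = 1.99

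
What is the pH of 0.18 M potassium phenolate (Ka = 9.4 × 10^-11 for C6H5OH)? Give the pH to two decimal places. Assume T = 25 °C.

C6H5O- is the conjugate base of the weak acid C6H5OH.
Kb = Kw/Ka = 1.0×10^-14 / 9.4 × 10^-11 = 1.06 × 10^-4
Kb = [OH-]²/(0.18 − [OH-]) = 1.06 × 10^-4
Assume [OH-] ≪ 0.18: [OH-] ≈ √(1.06 × 10^-4 × 0.18) = 4.37 × 10^-3 M
pOH = 2.36, so pH = 14.00 − pOH = 11.64

pH = 11.64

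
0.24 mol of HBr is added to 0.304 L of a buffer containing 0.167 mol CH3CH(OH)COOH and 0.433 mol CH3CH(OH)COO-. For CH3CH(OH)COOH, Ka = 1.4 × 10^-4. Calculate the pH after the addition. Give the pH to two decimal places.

pH = 3.53

Added H+ converts CH3CH(OH)COO- to CH3CH(OH)COOH: CH3CH(OH)COOH → 0.407 mol, CH3CH(OH)COO- → 0.193 mol.
pKa = −log(1.4 × 10^-4) = 3.854
Henderson–Hasselbalch with mole ratio 0.193/0.407: pH = 3.854 + (-0.324)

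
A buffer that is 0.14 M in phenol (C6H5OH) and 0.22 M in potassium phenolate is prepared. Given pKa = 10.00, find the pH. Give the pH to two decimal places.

pH = 10.20

Henderson–Hasselbalch: pH = pKa + log([C6H5O-]/[C6H5OH]) = 10.00 + log(0.22/0.14)
pH = 10.00 + (+0.196) = 10.20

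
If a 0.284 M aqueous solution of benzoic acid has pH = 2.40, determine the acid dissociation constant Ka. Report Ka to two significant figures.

Ka = 5.7 × 10^-5

[H+] = 10^(-2.40) = 3.98 × 10^-3 M
At equilibrium [HA] = 0.284 − 3.98 × 10^-3 = 2.80 × 10^-1 M
Ka = [H+][A-]/[HA] = (3.98 × 10^-3)² / 2.80 × 10^-1 = 5.7 × 10^-5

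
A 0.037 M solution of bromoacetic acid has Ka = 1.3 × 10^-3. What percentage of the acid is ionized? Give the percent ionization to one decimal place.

BrCH2COOH ⇌ BrCH2COO- + H+; let x = [H+] at equilibrium.
Ka = x²/(C₀ − x); solving the quadratic gives x = 6.32 × 10^-3 M.
Fraction ionized = 6.32 × 10^-3 / 0.037 = 0.1708 → 17.1%

17.1%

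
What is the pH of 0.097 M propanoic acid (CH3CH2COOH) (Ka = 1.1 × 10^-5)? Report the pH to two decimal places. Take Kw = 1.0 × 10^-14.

CH3CH2COOH ⇌ CH3CH2COO- + H+
Ka = [H+]²/(0.097 − [H+]) = 1.1 × 10^-5
Neglecting [H+] in the denominator: [H+] = √(1.1 × 10^-5 × 0.097) = 1.03 × 10^-3 M
pH = −log[H+] = −log(1.03 × 10^-3) = 2.99

pH = 2.99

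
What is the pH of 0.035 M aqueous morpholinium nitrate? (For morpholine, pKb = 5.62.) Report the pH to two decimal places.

pH = 4.92

C4H8ONH2+ is the conjugate acid of the weak base C4H8ONH.
Kb = 10^(−5.62) = 2.40 × 10^-6
Ka = Kw/Kb = 1.0×10^-14 / 2.40 × 10^-6 = 4.17 × 10^-9
From the ICE table, Ka = [H+]²/(0.035 − [H+]) = 4.17 × 10^-9.
Since Ka ≪ C₀, [H+] ≈ √(Ka·C₀) = 1.21 × 10^-5 M.
([H+]/C₀ = 0.035% < 5%, so the approximation holds.)
pH = −log[H+] = −log(1.21 × 10^-5) = 4.92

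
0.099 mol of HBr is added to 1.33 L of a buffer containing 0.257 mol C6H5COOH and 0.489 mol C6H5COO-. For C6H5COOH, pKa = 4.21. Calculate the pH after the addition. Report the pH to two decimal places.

After neutralization: n(C6H5COOH) = 0.356 mol, n(C6H5COO-) = 0.39 mol.
pH = pKa + log(n_C6H5COO-/n_C6H5COOH) = 4.21 + log(0.39/0.356) = 4.21 + (+0.040)

pH = 4.25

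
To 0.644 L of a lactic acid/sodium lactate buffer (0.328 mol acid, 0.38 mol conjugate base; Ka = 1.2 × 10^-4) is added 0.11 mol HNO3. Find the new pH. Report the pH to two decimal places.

pH = 3.71

After neutralization: n(CH3CH(OH)COOH) = 0.438 mol, n(CH3CH(OH)COO-) = 0.27 mol.
pKa = −log(1.2 × 10^-4) = 3.921
Henderson–Hasselbalch with mole ratio 0.27/0.438: pH = 3.921 + (-0.210)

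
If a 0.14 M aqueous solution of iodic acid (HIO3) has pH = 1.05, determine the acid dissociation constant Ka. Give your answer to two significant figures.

Ka = 1.6 × 10^-1

[H+] = 10^(-1.05) = 8.91 × 10^-2 M
At equilibrium [HA] = 0.14 − 8.91 × 10^-2 = 5.09 × 10^-2 M
Ka = [H+][A-]/[HA] = (8.91 × 10^-2)² / 5.09 × 10^-2 = 1.6 × 10^-1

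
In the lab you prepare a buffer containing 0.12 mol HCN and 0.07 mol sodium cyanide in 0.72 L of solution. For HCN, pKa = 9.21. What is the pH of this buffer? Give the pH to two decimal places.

pH = 8.98

Using pH = pKa + log([base]/[acid]) with [base]/[acid] = 0.07/0.12:
pH = 9.21 + (-0.234) = 8.98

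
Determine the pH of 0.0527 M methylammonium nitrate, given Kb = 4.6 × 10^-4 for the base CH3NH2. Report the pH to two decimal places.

pH = 5.97

CH3NH3+ is the conjugate acid of the weak base CH3NH2.
Ka = Kw/Kb = 1.0×10^-14 / 4.6 × 10^-4 = 2.17 × 10^-11
From the ICE table, Ka = [H+]²/(0.0527 − [H+]) = 2.17 × 10^-11.
Since Ka ≪ C₀, [H+] ≈ √(Ka·C₀) = 1.07 × 10^-6 M.
([H+]/C₀ = 0.002% < 5%, so the approximation holds.)
pH = −log[H+] = −log(1.07 × 10^-6) = 5.97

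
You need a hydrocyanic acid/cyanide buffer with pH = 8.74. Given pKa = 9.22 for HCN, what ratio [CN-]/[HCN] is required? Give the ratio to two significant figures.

pH = pKa + log(r) ⇒ log(r) = 8.74 − 9.22 = -0.48
r = [CN-]/[HCN] = 10^(-0.48) = 0.331

ratio = 0.33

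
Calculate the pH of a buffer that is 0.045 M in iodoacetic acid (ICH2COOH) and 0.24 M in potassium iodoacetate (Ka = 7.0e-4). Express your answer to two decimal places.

pH = 3.88

pKa = −log(7.0 × 10^-4) = 3.155
Henderson–Hasselbalch: pH = pKa + log([ICH2COO-]/[ICH2COOH]) = 3.155 + log(0.24/0.045)
pH = 3.155 + (+0.727) = 3.88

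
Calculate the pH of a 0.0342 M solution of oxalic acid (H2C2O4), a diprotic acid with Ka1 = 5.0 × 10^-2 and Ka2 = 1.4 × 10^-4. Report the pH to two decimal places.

pH = 1.63

Ka1 ≫ Ka2, so treat the first dissociation as the only significant source of H+.
Ka1 = x²/(0.0342 − x) = 5.0 × 10^-2
Solving the quadratic: x = (−Ka1 + √(Ka1² + 4·Ka1·C₀))/2 = 2.33 × 10^-2 M
pH = −log(2.33 × 10^-2) = 1.63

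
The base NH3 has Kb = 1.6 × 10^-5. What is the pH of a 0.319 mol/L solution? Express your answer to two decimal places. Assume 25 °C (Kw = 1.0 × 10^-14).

NH3 + H2O ⇌ NH4+ + OH-
Kb = x²/(0.319 − x) = 1.6 × 10^-5
Assume x ≪ 0.319: x ≈ √(1.6 × 10^-5 × 0.319) = 2.26 × 10^-3 M
pOH = 2.65, so pH = 14.00 − pOH = 11.35

pH = 11.35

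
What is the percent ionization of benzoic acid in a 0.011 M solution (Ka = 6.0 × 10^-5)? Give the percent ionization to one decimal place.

C6H5COOH ⇌ C6H5COO- + H+; let x = [H+] at equilibrium.
Ka = x²/(C₀ − x); solving the quadratic gives x = 7.83 × 10^-4 M.
% ionization = x/C₀ × 100% = 7.83 × 10^-4/0.011 × 100% = 7.1%

7.1%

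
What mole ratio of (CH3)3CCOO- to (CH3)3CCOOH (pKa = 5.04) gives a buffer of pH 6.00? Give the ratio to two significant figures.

ratio = 9.1

pH = pKa + log(r) ⇒ log(r) = 6.00 − 5.04 = +0.96
r = [(CH3)3CCOO-]/[(CH3)3CCOOH] = 10^(+0.96) = 9.12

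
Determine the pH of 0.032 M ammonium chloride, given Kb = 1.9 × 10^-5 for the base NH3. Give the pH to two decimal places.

NH4+ is the conjugate acid of the weak base NH3.
Ka = Kw/Kb = 1.0×10^-14 / 1.9 × 10^-5 = 5.26 × 10^-10
Let x = [H+] at equilibrium. Ka = x²/(0.032 − x).
Assume x ≪ 0.032: x ≈ √(5.26 × 10^-10 × 0.032) = 4.10 × 10^-6 M
pH = −log(4.10 × 10^-6) = 5.39

pH = 5.39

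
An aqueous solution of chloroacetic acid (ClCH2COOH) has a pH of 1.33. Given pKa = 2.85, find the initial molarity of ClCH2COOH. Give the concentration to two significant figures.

[H+] = 10^(-1.33) = 4.68 × 10^-2 M = x
Ka = 10^(−2.85) = 1.41 × 10^-3
Ka = x²/(C₀ − x) ⇒ C₀ = x + x²/Ka
C₀ = 4.68 × 10^-2 + (4.68 × 10^-2)²/(1.41 × 10^-3) = 1.60 M

C₀ = 1.6 M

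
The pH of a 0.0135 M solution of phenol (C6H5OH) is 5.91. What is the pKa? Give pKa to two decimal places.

[H+] = 10^(-5.91) = 1.23 × 10^-6 M
At equilibrium [HA] = 0.0135 − 1.23 × 10^-6 = 1.35 × 10^-2 M
Ka = [H+][A-]/[HA] = (1.23 × 10^-6)² / 1.35 × 10^-2 = 1.12 × 10^-10
pKa = -log(1.12 × 10^-10) = 9.95

pKa = 9.95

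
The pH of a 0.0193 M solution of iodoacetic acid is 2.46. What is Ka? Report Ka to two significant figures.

Ka = 7.6 × 10^-4

[H+] = 10^(-2.46) = 3.47 × 10^-3 M
At equilibrium [HA] = 0.0193 − 3.47 × 10^-3 = 1.58 × 10^-2 M
Ka = [H+][A-]/[HA] = (3.47 × 10^-3)² / 1.58 × 10^-2 = 7.6 × 10^-4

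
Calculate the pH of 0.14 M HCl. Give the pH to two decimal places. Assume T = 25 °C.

pH = 0.85

HCl is a strong acid and dissociates completely, so [H+] = 0.14 M.
pH = -log(0.14) = 0.85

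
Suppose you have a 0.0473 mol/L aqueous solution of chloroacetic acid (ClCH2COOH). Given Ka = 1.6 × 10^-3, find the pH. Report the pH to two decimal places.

ClCH2COOH ⇌ ClCH2COO- + H+
Let x = [H+] at equilibrium. Ka = x²/(0.0473 − x).
Here C₀/Ka ≈ 29.6, so the small-x approximation fails. Use the quadratic:
x = [−0.0016 + √(0.0016² + 0.000303)]/2 = 7.94 × 10^-3 M
pH = −log(7.94 × 10^-3) = 2.10

pH = 2.10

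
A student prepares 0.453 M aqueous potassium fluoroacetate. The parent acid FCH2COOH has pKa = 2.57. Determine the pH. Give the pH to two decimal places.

pH = 8.11

FCH2COO- is the conjugate base of the weak acid FCH2COOH.
Ka = 10^(−2.57) = 2.69 × 10^-3
Kb = Kw/Ka = 1.0×10^-14 / 2.69 × 10^-3 = 3.72 × 10^-12
Let x = [OH-] at equilibrium. Kb = x²/(0.453 − x).
Assume x ≪ 0.453: x ≈ √(3.72 × 10^-12 × 0.453) = 1.30 × 10^-6 M
Check: 0.00029% ionized — well under 5%, approximation valid.
pOH = −log(1.30 × 10^-6) = 5.89; pH = 14.00 − 5.89 = 8.11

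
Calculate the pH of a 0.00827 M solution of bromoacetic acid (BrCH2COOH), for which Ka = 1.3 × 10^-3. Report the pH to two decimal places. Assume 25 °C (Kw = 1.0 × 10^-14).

BrCH2COOH ⇌ BrCH2COO- + H+
Ka = x²/(0.00827 − x) = 1.3 × 10^-3
The 5% rule fails; solving x² + Ka·x − Ka·C₀ = 0 exactly:
x = (−Ka + √(Ka² + 4·Ka·C₀))/2 = 2.69 × 10^-3 M
pH = −log(2.69 × 10^-3) = 2.57

pH = 2.57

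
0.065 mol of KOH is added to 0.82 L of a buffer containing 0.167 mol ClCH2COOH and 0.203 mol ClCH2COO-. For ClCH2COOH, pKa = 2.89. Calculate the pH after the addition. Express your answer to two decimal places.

pH = 3.31

After neutralization: n(ClCH2COOH) = 0.102 mol, n(ClCH2COO-) = 0.268 mol.
pH = pKa + log([A⁻]/[HA]) = 2.89 + log(0.268/0.102) = 2.89 +0.420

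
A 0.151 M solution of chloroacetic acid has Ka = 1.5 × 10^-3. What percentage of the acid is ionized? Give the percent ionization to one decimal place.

ClCH2COOH ⇌ ClCH2COO- + H+; let x = [H+] at equilibrium.
Solve x² + 0.0015x − 0.000227 = 0 → x = 1.43 × 10^-2 M
Fraction ionized = 1.43 × 10^-2 / 0.151 = 0.0947 → 9.5%

9.5%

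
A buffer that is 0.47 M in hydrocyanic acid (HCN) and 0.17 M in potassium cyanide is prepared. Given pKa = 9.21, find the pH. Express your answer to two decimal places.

pH = pKa + log([A⁻]/[HA]) = 9.21 + log(0.17/0.47)
pH = 9.21 + (-0.442) = 8.77

pH = 8.77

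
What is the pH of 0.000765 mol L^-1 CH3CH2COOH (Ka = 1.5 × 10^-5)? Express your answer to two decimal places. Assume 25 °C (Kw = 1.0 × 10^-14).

pH = 4.00

CH3CH2COOH ⇌ CH3CH2COO- + H+
From the ICE table, Ka = [H+]²/(0.000765 − [H+]) = 1.5 × 10^-5.
The 5% rule fails; solving [H+]² + Ka·[H+] − Ka·C₀ = 0 exactly:
[H+] = [−1.5e-05 + √(1.5e-05² + 4.59e-08)]/2 = 9.99 × 10^-5 M
pH = −log[H+] = −log(9.99 × 10^-5) = 4.00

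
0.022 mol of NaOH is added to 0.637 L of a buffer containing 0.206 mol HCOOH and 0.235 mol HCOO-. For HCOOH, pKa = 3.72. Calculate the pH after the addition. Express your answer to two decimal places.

pH = 3.87

OH- converts HCOOH to HCOO-: HCOOH → 0.184 mol, HCOO- → 0.257 mol.
pH = pKa + log(n_HCOO-/n_HCOOH) = 3.72 + log(0.257/0.184) = 3.72 + (+0.145)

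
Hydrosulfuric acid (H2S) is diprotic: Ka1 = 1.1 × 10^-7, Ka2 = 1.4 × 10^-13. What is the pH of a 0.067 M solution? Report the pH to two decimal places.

pH = 4.07

Since Ka1 ≫ Ka2, the first ionization dominates [H+].
Ka1 = x²/(0.067 − x) = 1.1 × 10^-7
x ≈ √(1.1 × 10^-7 × 0.067) = 8.58 × 10^-5 M
pH = −log(8.58 × 10^-5) = 4.07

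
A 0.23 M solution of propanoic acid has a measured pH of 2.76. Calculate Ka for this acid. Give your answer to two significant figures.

Ka = 1.3 × 10^-5

[H+] = 10^(-2.76) = 1.74 × 10^-3 M
At equilibrium [HA] = 0.23 − 1.74 × 10^-3 = 2.28 × 10^-1 M
Ka = [H+][A-]/[HA] = (1.74 × 10^-3)² / 2.28 × 10^-1 = 1.3 × 10^-5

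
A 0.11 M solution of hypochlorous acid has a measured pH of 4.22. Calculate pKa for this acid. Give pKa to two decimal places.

pKa = 7.48

[H+] = 10^(-4.22) = 6.03 × 10^-5 M
At equilibrium [HA] = 0.11 − 6.03 × 10^-5 = 1.10 × 10^-1 M
Ka = [H+][A-]/[HA] = (6.03 × 10^-5)² / 1.10 × 10^-1 = 3.31 × 10^-8
pKa = -log(3.31 × 10^-8) = 7.48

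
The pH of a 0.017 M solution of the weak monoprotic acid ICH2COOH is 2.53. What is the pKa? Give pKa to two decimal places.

[H+] = 10^(-2.53) = 2.95 × 10^-3 M
At equilibrium [HA] = 0.017 − 2.95 × 10^-3 = 1.41 × 10^-2 M
Ka = [H+][A-]/[HA] = (2.95 × 10^-3)² / 1.41 × 10^-2 = 6.17 × 10^-4
pKa = -log(6.17 × 10^-4) = 3.21

pKa = 3.21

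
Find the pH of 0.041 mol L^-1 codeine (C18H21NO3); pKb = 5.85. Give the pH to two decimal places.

pH = 10.38

C18H21NO3 + H2O ⇌ C18H22NO3+ + OH-
Kb = 10^(−5.85) = 1.41 × 10^-6
Kb = x²/(0.041 − x) = 1.41 × 10^-6
Neglecting x in the denominator: x = √(1.41 × 10^-6 × 0.041) = 2.40 × 10^-4 M
(x/C₀ = 0.59% < 5%, so the approximation holds.)
pOH = −log(2.40 × 10^-4) = 3.62; pH = 14.00 − 3.62 = 10.38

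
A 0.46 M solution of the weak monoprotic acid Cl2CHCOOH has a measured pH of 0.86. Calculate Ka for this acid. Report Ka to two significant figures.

[H+] = 10^(-0.86) = 1.38 × 10^-1 M
At equilibrium [HA] = 0.46 − 1.38 × 10^-1 = 3.22 × 10^-1 M
Ka = [H+][A-]/[HA] = (1.38 × 10^-1)² / 3.22 × 10^-1 = 5.9 × 10^-2

Ka = 5.9 × 10^-2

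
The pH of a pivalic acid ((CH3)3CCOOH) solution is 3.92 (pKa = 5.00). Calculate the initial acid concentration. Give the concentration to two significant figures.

[H+] = 10^(-3.92) = 1.20 × 10^-4 M = x
Ka = 10^(−5.00) = 1.00 × 10^-5
Ka = x²/(C₀ − x) ⇒ C₀ = x + x²/Ka
C₀ = 1.20 × 10^-4 + (1.20 × 10^-4)²/(1.00 × 10^-5) = 1.56 × 10^-3 M

C₀ = 1.6 × 10^-3 M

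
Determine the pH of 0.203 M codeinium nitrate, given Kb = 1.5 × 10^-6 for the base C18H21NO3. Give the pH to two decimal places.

pH = 4.43

C18H22NO3+ is the conjugate acid of the weak base C18H21NO3.
Ka = Kw/Kb = 1.0×10^-14 / 1.5 × 10^-6 = 6.67 × 10^-9
From the ICE table, Ka = [H+]²/(0.203 − [H+]) = 6.67 × 10^-9.
Since Ka ≪ C₀, [H+] ≈ √(Ka·C₀) = 3.68 × 10^-5 M.
pH = −log(3.68 × 10^-5) = 4.43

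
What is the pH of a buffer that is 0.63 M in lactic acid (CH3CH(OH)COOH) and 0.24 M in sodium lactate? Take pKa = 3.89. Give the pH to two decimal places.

Henderson–Hasselbalch: pH = pKa + log([CH3CH(OH)COO-]/[CH3CH(OH)COOH]) = 3.89 + log(0.24/0.63)
pH = 3.89 + (-0.419) = 3.47

pH = 3.47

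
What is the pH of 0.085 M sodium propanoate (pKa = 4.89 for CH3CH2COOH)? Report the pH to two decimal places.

CH3CH2COO- is the conjugate base of the weak acid CH3CH2COOH.
Ka = 10^(−4.89) = 1.29 × 10^-5
Kb = Kw/Ka = 1.0×10^-14 / 1.29 × 10^-5 = 7.75 × 10^-10
Kb = [OH-]²/(0.085 − [OH-]) = 7.75 × 10^-10
Assume [OH-] ≪ 0.085: [OH-] ≈ √(7.75 × 10^-10 × 0.085) = 8.12 × 10^-6 M
pOH = −log(8.12 × 10^-6) = 5.09; pH = 14.00 − 5.09 = 8.91

pH = 8.91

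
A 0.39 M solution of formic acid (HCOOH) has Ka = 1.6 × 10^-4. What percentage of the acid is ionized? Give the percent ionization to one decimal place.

HCOOH ⇌ HCOO- + H+; let x = [H+] at equilibrium.
x ≈ √(Ka·C₀) = √(1.6 × 10^-4 × 0.39) = 7.90 × 10^-3 M
Fraction ionized = 7.90 × 10^-3 / 0.39 = 0.0203 → 2.0%

2.0%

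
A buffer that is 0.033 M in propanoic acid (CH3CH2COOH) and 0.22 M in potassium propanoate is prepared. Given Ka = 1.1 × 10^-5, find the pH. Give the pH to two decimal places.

pH = 5.78

pKa = −log(1.1 × 10^-5) = 4.959
Henderson–Hasselbalch: pH = pKa + log([CH3CH2COO-]/[CH3CH2COOH]) = 4.959 + log(0.22/0.033)
pH = 4.959 + (+0.824) = 5.78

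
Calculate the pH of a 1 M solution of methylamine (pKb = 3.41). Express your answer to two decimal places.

CH3NH2 + H2O ⇌ CH3NH3+ + OH-
Kb = 10^(−3.41) = 3.89 × 10^-4
From the ICE table, Kb = [OH-]²/(1 − [OH-]) = 3.89 × 10^-4.
Neglecting [OH-] in the denominator: [OH-] = √(3.89 × 10^-4 × 1) = 1.97 × 10^-2 M
([OH-]/C₀ = 2% < 5%, so the approximation holds.)
pOH = −log(1.97 × 10^-2) = 1.71; pH = 14.00 − 1.71 = 12.29

pH = 12.29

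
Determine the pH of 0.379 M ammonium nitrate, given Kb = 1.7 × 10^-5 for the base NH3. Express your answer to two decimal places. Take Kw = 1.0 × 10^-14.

pH = 4.83

NH4+ is the conjugate acid of the weak base NH3.
Ka = Kw/Kb = 1.0×10^-14 / 1.7 × 10^-5 = 5.88 × 10^-10
From the ICE table, Ka = x²/(0.379 − x) = 5.88 × 10^-10.
Assume x ≪ 0.379: x ≈ √(5.88 × 10^-10 × 0.379) = 1.49 × 10^-5 M
(x/C₀ = 0.0039% < 5%, so the approximation holds.)
pH = −log[H+] = −log(1.49 × 10^-5) = 4.83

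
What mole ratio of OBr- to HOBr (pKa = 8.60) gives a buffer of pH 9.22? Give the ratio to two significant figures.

ratio = 4.2

pH = pKa + log(r) ⇒ log(r) = 9.22 − 8.60 = +0.62
r = [OBr-]/[HOBr] = 10^(+0.62) = 4.17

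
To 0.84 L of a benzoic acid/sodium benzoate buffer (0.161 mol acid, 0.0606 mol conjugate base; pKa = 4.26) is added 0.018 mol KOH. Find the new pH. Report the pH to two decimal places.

After neutralization: n(C6H5COOH) = 0.143 mol, n(C6H5COO-) = 0.0786 mol.
pH = pKa + log([A⁻]/[HA]) = 4.26 + log(0.0786/0.143) = 4.26 -0.260

pH = 4.00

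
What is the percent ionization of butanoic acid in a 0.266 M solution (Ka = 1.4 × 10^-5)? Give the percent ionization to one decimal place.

CH3(CH2)2COOH ⇌ CH3(CH2)2COO- + H+; let x = [H+] at equilibrium.
x ≈ √(Ka·C₀) = √(1.4 × 10^-5 × 0.266) = 1.93 × 10^-3 M
Fraction ionized = 1.93 × 10^-3 / 0.266 = 0.0073 → 0.7%

0.7%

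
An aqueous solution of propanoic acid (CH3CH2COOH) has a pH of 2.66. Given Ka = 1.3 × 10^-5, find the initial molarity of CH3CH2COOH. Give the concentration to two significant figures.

C₀ = 3.7 × 10^-1 M

[H+] = 10^(-2.66) = 2.19 × 10^-3 M = x
Ka = x²/(C₀ − x) ⇒ C₀ = x + x²/Ka
C₀ = 2.19 × 10^-3 + (2.19 × 10^-3)²/(1.3 × 10^-5) = 3.71 × 10^-1 M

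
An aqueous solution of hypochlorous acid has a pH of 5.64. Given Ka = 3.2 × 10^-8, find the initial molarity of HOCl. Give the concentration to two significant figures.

C₀ = 1.7 × 10^-4 M

[H+] = 10^(-5.64) = 2.29 × 10^-6 M = x
Ka = x²/(C₀ − x) ⇒ C₀ = x + x²/Ka
C₀ = 2.29 × 10^-6 + (2.29 × 10^-6)²/(3.2 × 10^-8) = 1.66 × 10^-4 M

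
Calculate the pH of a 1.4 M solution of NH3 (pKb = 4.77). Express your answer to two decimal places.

NH3 + H2O ⇌ NH4+ + OH-
Kb = 10^(−4.77) = 1.70 × 10^-5
From the ICE table, Kb = [OH-]²/(1.4 − [OH-]) = 1.70 × 10^-5.
Assume [OH-] ≪ 1.4: [OH-] ≈ √(1.70 × 10^-5 × 1.4) = 4.88 × 10^-3 M
pOH = −log(4.88 × 10^-3) = 2.31; pH = 14.00 − 2.31 = 11.69

pH = 11.69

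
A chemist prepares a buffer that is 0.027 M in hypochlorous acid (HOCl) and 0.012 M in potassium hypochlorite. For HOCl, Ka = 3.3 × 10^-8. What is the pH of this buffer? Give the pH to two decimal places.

pH = 7.13

pKa = −log(3.3 × 10^-8) = 7.481
pH = pKa + log([A⁻]/[HA]) = 7.481 + log(0.012/0.027)
pH = 7.481 + (-0.352) = 7.13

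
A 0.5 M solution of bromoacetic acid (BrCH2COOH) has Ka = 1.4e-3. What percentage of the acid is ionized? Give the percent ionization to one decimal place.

5.2%

BrCH2COOH ⇌ BrCH2COO- + H+; let x = [H+] at equilibrium.
Ka = x²/(C₀ − x); solving the quadratic gives x = 2.58 × 10^-2 M.
% ionization = x/C₀ × 100% = 2.58 × 10^-2/0.5 × 100% = 5.2%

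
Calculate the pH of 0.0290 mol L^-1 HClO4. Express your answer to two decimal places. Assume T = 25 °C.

pH = 1.54

HClO4 is a strong acid and dissociates completely, so [H+] = 0.0290 M.
pH = -log(0.029) = 1.54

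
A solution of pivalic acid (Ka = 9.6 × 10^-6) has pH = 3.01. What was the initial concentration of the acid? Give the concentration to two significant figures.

[H+] = 10^(-3.01) = 9.77 × 10^-4 M = x
Ka = x²/(C₀ − x) ⇒ C₀ = x + x²/Ka
C₀ = 9.77 × 10^-4 + (9.77 × 10^-4)²/(9.6 × 10^-6) = 1.00 × 10^-1 M

C₀ = 1.0 × 10^-1 M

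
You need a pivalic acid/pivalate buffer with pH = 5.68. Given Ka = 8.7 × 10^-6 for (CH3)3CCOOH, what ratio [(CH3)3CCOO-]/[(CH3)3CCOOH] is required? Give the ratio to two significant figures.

ratio = 4.2

pKa = -log(8.7 × 10^-6) = 5.060
pH = pKa + log(r) ⇒ log(r) = 5.68 − 5.060 = +0.620
r = [(CH3)3CCOO-]/[(CH3)3CCOOH] = 10^(+0.620) = 4.17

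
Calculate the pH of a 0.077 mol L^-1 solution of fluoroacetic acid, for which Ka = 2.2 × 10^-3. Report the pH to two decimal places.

pH = 1.92

FCH2COOH ⇌ FCH2COO- + H+
Ka = [H+]²/(0.077 − [H+]) = 2.2 × 10^-3
Here C₀/Ka ≈ 35, so the small-[H+] approximation fails. Use the quadratic:
[H+] = [−0.0022 + √(0.0022² + 0.000678)]/2 = 1.20 × 10^-2 M
pH = −log[H+] = −log(1.20 × 10^-2) = 1.92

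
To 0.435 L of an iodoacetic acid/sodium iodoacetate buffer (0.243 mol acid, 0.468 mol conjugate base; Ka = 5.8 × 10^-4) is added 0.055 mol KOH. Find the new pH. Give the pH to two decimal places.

pH = 3.68

OH- converts ICH2COOH to ICH2COO-: ICH2COOH → 0.188 mol, ICH2COO- → 0.523 mol.
pKa = −log(5.8 × 10^-4) = 3.237
pH = pKa + log(n_ICH2COO-/n_ICH2COOH) = 3.237 + log(0.523/0.188) = 3.237 + (+0.444)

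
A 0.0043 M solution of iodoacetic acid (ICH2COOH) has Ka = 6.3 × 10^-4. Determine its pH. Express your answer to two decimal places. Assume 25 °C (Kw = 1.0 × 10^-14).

pH = 2.87

ICH2COOH ⇌ ICH2COO- + H+
Let x = [H+] at equilibrium. Ka = x²/(0.0043 − x).
x is not negligible relative to C₀; solve x² + 0.00063·x − 2.71e-06 = 0.
x = (−Ka + √(Ka² + 4·Ka·C₀))/2 = 1.36 × 10^-3 M
pH = −log(1.36 × 10^-3) = 2.87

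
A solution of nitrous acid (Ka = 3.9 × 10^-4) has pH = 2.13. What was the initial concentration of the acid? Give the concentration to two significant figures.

C₀ = 1.5 × 10^-1 M

[H+] = 10^(-2.13) = 7.41 × 10^-3 M = x
Ka = x²/(C₀ − x) ⇒ C₀ = x + x²/Ka
C₀ = 7.41 × 10^-3 + (7.41 × 10^-3)²/(3.9 × 10^-4) = 1.48 × 10^-1 M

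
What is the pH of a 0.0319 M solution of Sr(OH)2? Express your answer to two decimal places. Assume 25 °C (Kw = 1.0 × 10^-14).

Sr(OH)2 is a strong base (each formula unit releases 2 OH-); [OH-] = 0.0638 M.
pOH = -log(0.0638) = 1.20
pH = 14.00 - 1.20 = 12.80

pH = 12.80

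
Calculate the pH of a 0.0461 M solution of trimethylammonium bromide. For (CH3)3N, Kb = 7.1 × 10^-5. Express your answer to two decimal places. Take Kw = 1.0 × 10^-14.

pH = 5.59

(CH3)3NH+ is the conjugate acid of the weak base (CH3)3N.
Ka = Kw/Kb = 1.0×10^-14 / 7.1 × 10^-5 = 1.41 × 10^-10
Ka = x²/(0.0461 − x) = 1.41 × 10^-10
Assume x ≪ 0.0461: x ≈ √(1.41 × 10^-10 × 0.0461) = 2.55 × 10^-6 M
(x/C₀ = 0.0055% < 5%, so the approximation holds.)
pH = −log[H+] = −log(2.55 × 10^-6) = 5.59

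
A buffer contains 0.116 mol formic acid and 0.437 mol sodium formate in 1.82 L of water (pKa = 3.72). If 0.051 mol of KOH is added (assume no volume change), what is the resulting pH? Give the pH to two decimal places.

After neutralization: n(HCOOH) = 0.065 mol, n(HCOO-) = 0.488 mol.
Henderson–Hasselbalch with mole ratio 0.488/0.065: pH = 3.72 + (+0.876)

pH = 4.60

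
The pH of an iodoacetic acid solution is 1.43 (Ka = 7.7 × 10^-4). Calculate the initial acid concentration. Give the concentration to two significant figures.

C₀ = 1.8 M

[H+] = 10^(-1.43) = 3.72 × 10^-2 M = x
Ka = x²/(C₀ − x) ⇒ C₀ = x + x²/Ka
C₀ = 3.72 × 10^-2 + (3.72 × 10^-2)²/(7.7 × 10^-4) = 1.83 M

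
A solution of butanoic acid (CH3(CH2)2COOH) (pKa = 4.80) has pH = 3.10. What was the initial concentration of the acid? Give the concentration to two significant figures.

[H+] = 10^(-3.10) = 7.94 × 10^-4 M = x
Ka = 10^(−4.80) = 1.58 × 10^-5
Ka = x²/(C₀ − x) ⇒ C₀ = x + x²/Ka
C₀ = 7.94 × 10^-4 + (7.94 × 10^-4)²/(1.58 × 10^-5) = 4.07 × 10^-2 M

C₀ = 4.1 × 10^-2 M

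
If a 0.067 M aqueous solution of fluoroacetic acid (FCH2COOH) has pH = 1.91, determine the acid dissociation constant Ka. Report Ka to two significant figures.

[H+] = 10^(-1.91) = 1.23 × 10^-2 M
At equilibrium [HA] = 0.067 − 1.23 × 10^-2 = 5.47 × 10^-2 M
Ka = [H+][A-]/[HA] = (1.23 × 10^-2)² / 5.47 × 10^-2 = 2.8 × 10^-3

Ka = 2.8 × 10^-3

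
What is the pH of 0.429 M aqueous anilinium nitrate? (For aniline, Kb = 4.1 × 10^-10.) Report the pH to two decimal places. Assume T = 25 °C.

pH = 2.49

C6H5NH3+ is the conjugate acid of the weak base C6H5NH2.
Ka = Kw/Kb = 1.0×10^-14 / 4.1 × 10^-10 = 2.44 × 10^-5
Ka = [H+]²/(0.429 − [H+]) = 2.44 × 10^-5
Since Ka ≪ C₀, [H+] ≈ √(Ka·C₀) = 3.24 × 10^-3 M.
([H+]/C₀ = 0.75% < 5%, so the approximation holds.)
pH = −log(3.24 × 10^-3) = 2.49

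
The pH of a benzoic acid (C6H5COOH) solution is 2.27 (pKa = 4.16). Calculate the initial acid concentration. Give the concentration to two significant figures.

C₀ = 4.2 × 10^-1 M

[H+] = 10^(-2.27) = 5.37 × 10^-3 M = x
Ka = 10^(−4.16) = 6.92 × 10^-5
Ka = x²/(C₀ − x) ⇒ C₀ = x + x²/Ka
C₀ = 5.37 × 10^-3 + (5.37 × 10^-3)²/(6.92 × 10^-5) = 4.22 × 10^-1 M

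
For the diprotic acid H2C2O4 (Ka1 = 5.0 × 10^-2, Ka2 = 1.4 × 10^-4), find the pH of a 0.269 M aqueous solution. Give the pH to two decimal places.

Since Ka1 ≫ Ka2, the first ionization dominates [H+].
Ka1 = x²/(0.269 − x) = 5.0 × 10^-2
Solving the quadratic: x = (−Ka1 + √(Ka1² + 4·Ka1·C₀))/2 = 9.36 × 10^-2 M
pH = −log(9.36 × 10^-2) = 1.03

pH = 1.03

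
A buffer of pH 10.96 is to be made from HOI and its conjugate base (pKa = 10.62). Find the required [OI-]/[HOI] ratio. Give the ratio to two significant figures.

pH = pKa + log(r) ⇒ log(r) = 10.96 − 10.62 = +0.34
r = [OI-]/[HOI] = 10^(+0.34) = 2.19

ratio = 2.2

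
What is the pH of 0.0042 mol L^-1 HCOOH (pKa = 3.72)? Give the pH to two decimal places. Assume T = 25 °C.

pH = 3.09

HCOOH ⇌ HCOO- + H+
Ka = 10^(−3.72) = 1.91 × 10^-4
Ka = [H+]²/(0.0042 − [H+]) = 1.91 × 10^-4
The 5% rule fails; solving [H+]² + Ka·[H+] − Ka·C₀ = 0 exactly:
[H+] = [−0.000191 + √(0.000191² + 3.21e-06)]/2 = 8.05 × 10^-4 M
pH = −log(8.05 × 10^-4) = 3.09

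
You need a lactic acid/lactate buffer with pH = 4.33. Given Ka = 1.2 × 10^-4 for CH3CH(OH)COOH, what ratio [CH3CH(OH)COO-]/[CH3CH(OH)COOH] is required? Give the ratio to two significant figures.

ratio = 2.6

pKa = -log(1.2 × 10^-4) = 3.921
pH = pKa + log(r) ⇒ log(r) = 4.33 − 3.921 = +0.409
r = [CH3CH(OH)COO-]/[CH3CH(OH)COOH] = 10^(+0.409) = 2.56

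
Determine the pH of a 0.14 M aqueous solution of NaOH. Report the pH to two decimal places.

NaOH is a strong base; [OH-] = 0.14 M.
pOH = -log(0.14) = 0.85
pH = 14.00 - 0.85 = 13.15

pH = 13.15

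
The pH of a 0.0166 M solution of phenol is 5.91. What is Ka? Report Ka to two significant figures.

Ka = 9.1 × 10^-11

[H+] = 10^(-5.91) = 1.23 × 10^-6 M
At equilibrium [HA] = 0.0166 − 1.23 × 10^-6 = 1.66 × 10^-2 M
Ka = [H+][A-]/[HA] = (1.23 × 10^-6)² / 1.66 × 10^-2 = 9.1 × 10^-11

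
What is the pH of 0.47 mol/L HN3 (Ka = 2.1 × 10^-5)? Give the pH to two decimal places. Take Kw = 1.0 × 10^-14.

pH = 2.50

HN3 ⇌ N3- + H+
Ka = [H+]²/(0.47 − [H+]) = 2.1 × 10^-5
Assume [H+] ≪ 0.47: [H+] ≈ √(2.1 × 10^-5 × 0.47) = 3.14 × 10^-3 M
([H+]/C₀ = 0.67% < 5%, so the approximation holds.)
pH = −log(3.14 × 10^-3) = 2.50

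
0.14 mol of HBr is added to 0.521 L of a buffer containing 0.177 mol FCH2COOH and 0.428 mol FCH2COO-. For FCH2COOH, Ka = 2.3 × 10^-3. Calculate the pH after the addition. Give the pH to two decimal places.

After neutralization: n(FCH2COOH) = 0.317 mol, n(FCH2COO-) = 0.288 mol.
pKa = −log(2.3 × 10^-3) = 2.638
pH = pKa + log(n_FCH2COO-/n_FCH2COOH) = 2.638 + log(0.288/0.317) = 2.638 + (-0.042)

pH = 2.60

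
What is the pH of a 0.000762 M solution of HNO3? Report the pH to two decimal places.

pH = 3.12

HNO3 is a strong acid and dissociates completely, so [H+] = 0.000762 M.
pH = -log(0.000762) = 3.12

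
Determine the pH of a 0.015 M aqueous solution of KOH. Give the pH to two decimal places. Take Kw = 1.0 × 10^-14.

pH = 12.18

KOH is a strong base; [OH-] = 0.015 M.
pOH = -log(0.015) = 1.82
pH = 14.00 - 1.82 = 12.18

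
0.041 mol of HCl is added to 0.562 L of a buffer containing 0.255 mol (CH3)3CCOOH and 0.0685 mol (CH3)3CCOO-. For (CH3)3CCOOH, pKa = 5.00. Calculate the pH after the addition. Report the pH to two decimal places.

pH = 3.97

After neutralization: n((CH3)3CCOOH) = 0.296 mol, n((CH3)3CCOO-) = 0.0275 mol.
pH = pKa + log(n_(CH3)3CCOO-/n_(CH3)3CCOOH) = 5.00 + log(0.0275/0.296) = 5.00 + (-1.032)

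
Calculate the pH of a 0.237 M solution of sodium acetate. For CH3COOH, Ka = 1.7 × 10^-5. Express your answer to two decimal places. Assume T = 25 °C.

pH = 9.07

CH3COO- is the conjugate base of the weak acid CH3COOH.
Kb = Kw/Ka = 1.0×10^-14 / 1.7 × 10^-5 = 5.88 × 10^-10
From the ICE table, Kb = x²/(0.237 − x) = 5.88 × 10^-10.
Since Kb ≪ C₀, x ≈ √(Kb·C₀) = 1.18 × 10^-5 M.
pOH = 4.93, so pH = 14.00 − pOH = 9.07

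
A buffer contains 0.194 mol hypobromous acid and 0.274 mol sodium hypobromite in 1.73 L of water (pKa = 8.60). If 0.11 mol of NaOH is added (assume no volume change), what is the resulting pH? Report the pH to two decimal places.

After neutralization: n(HOBr) = 0.084 mol, n(OBr-) = 0.384 mol.
Henderson–Hasselbalch with mole ratio 0.384/0.084: pH = 8.60 + (+0.660)

pH = 9.26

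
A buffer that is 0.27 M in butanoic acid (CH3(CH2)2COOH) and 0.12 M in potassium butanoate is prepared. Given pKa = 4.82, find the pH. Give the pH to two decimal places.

Using pH = pKa + log([base]/[acid]) with [base]/[acid] = 0.12/0.27:
pH = 4.82 + (-0.352) = 4.47

pH = 4.47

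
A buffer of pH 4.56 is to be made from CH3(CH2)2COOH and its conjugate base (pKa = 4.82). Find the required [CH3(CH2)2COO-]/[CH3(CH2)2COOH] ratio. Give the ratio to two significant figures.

ratio = 0.55

pH = pKa + log(r) ⇒ log(r) = 4.56 − 4.82 = -0.26
r = [CH3(CH2)2COO-]/[CH3(CH2)2COOH] = 10^(-0.26) = 0.55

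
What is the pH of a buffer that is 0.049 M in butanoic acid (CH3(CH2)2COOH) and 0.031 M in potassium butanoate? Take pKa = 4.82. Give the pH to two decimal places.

Henderson–Hasselbalch: pH = pKa + log([CH3(CH2)2COO-]/[CH3(CH2)2COOH]) = 4.82 + log(0.031/0.049)
pH = 4.82 + (-0.199) = 4.62

pH = 4.62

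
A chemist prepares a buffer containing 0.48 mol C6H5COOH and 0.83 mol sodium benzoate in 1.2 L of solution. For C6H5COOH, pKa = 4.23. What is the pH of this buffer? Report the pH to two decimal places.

Using pH = pKa + log([base]/[acid]) with [base]/[acid] = 0.83/0.48:
pH = 4.23 + (+0.238) = 4.47

pH = 4.47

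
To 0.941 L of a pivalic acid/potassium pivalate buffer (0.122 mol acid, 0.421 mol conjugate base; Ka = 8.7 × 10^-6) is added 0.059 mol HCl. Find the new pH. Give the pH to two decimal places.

After neutralization: n((CH3)3CCOOH) = 0.181 mol, n((CH3)3CCOO-) = 0.362 mol.
pKa = −log(8.7 × 10^-6) = 5.060
pH = pKa + log(n_(CH3)3CCOO-/n_(CH3)3CCOOH) = 5.060 + log(0.362/0.181) = 5.060 + (+0.301)

pH = 5.36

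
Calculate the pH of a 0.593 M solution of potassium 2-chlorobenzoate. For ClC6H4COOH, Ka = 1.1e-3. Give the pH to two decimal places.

ClC6H4COO- is the conjugate base of the weak acid ClC6H4COOH.
Kb = Kw/Ka = 1.0×10^-14 / 1.1 × 10^-3 = 9.09 × 10^-12
From the ICE table, Kb = [OH-]²/(0.593 − [OH-]) = 9.09 × 10^-12.
Assume [OH-] ≪ 0.593: [OH-] ≈ √(9.09 × 10^-12 × 0.593) = 2.32 × 10^-6 M
pOH = −log(2.32 × 10^-6) = 5.63; pH = 14.00 − 5.63 = 8.37

pH = 8.37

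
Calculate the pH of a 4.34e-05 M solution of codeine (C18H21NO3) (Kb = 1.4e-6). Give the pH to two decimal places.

pH = 8.85

C18H21NO3 + H2O ⇌ C18H22NO3+ + OH-
From the ICE table, Kb = x²/(4.34e-05 − x) = 1.4 × 10^-6.
x is not negligible relative to C₀; solve x² + 1.4e-06·x − 6.08e-11 = 0.
x = [−1.4e-06 + √(1.4e-06² + 2.43e-10)]/2 = 7.13 × 10^-6 M
pOH = 5.15, so pH = 14.00 − pOH = 8.85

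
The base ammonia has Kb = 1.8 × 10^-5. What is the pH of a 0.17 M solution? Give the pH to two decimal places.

NH3 + H2O ⇌ NH4+ + OH-
Kb = x²/(0.17 − x) = 1.8 × 10^-5
Neglecting x in the denominator: x = √(1.8 × 10^-5 × 0.17) = 1.75 × 10^-3 M
Check: 1% ionized — well under 5%, approximation valid.
pOH = 2.76, so pH = 14.00 − pOH = 11.24

pH = 11.24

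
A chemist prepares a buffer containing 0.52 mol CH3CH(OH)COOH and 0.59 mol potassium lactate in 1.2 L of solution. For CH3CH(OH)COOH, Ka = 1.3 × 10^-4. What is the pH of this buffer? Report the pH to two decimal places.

pH = 3.94

pKa = −log(1.3 × 10^-4) = 3.886
pH = pKa + log([A⁻]/[HA]) = 3.886 + log(0.59/0.52)
pH = 3.886 + (+0.055) = 3.94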